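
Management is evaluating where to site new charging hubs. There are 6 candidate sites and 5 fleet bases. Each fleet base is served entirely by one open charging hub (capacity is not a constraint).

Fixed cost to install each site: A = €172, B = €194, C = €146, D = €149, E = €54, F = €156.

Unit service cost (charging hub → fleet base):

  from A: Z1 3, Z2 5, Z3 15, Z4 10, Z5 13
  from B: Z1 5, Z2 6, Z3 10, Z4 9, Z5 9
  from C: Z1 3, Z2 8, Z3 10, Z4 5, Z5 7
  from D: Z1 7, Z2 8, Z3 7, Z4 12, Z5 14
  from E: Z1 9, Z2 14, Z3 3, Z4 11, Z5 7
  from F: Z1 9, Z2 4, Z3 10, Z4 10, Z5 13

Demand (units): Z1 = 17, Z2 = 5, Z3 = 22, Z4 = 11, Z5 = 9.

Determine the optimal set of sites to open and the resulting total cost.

For any fixed open set, each fleet base goes to its cheapest open site; total = fixed + service.
{C, E}: Z1→C 3·17=51, Z2→C 8·5=40, Z3→E 3·22=66, Z4→C 5·11=55, Z5→C 7·9=63. Service 275; fixed 200; total 475.
{E}: Z1→E 9·17=153, Z2→E 14·5=70, Z3→E 3·22=66, Z4→E 11·11=121, Z5→E 7·9=63. Service 473; fixed 54; total 527.
{A, E}: service 315 + fixed 226 = 541
{A, B, C, D, E, F}: service 255 + fixed 871 = 1126
No other subset beats 475.

Open C and E; minimum total cost 475.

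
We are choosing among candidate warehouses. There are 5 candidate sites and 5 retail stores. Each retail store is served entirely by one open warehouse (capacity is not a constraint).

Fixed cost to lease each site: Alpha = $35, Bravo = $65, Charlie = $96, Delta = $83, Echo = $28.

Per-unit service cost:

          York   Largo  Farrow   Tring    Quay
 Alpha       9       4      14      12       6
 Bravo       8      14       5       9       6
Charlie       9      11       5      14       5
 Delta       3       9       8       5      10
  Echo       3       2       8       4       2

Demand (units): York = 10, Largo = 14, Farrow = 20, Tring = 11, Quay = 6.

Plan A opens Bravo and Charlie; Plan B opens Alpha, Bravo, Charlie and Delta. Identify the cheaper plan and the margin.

Plan A: {Bravo, Charlie}: York→Bravo 8·10=80, Largo→Charlie 11·14=154, Farrow→Bravo 5·20=100, Tring→Bravo 9·11=99, Quay→Charlie 5·6=30. Service 463; fixed 161; total 624.
Plan B: {Alpha, Bravo, Charlie, Delta}: York→Delta 3·10=30, Largo→Alpha 4·14=56, Farrow→Bravo 5·20=100, Tring→Delta 5·11=55, Quay→Charlie 5·6=30. Service 271; fixed 279; total 550.
Difference: |624 − 550| = 74.

Plan B is cheaper by 74.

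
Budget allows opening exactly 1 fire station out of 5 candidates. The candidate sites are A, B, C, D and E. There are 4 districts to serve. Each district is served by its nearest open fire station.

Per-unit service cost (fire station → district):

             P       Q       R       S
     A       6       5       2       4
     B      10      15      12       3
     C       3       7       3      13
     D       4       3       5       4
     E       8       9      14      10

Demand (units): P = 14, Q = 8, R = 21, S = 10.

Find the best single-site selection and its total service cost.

Choose A only; total service cost 206.

With exactly 1 open, each district uses its cheapest among the chosen.
{A}: P→A 6·14=84, Q→A 5·8=40, R→A 2·21=42, S→A 4·10=40. Service cost 206.
{D}: service cost 225
{C}: service cost 291
Among all 5 size-1 choices, {A} is lowest.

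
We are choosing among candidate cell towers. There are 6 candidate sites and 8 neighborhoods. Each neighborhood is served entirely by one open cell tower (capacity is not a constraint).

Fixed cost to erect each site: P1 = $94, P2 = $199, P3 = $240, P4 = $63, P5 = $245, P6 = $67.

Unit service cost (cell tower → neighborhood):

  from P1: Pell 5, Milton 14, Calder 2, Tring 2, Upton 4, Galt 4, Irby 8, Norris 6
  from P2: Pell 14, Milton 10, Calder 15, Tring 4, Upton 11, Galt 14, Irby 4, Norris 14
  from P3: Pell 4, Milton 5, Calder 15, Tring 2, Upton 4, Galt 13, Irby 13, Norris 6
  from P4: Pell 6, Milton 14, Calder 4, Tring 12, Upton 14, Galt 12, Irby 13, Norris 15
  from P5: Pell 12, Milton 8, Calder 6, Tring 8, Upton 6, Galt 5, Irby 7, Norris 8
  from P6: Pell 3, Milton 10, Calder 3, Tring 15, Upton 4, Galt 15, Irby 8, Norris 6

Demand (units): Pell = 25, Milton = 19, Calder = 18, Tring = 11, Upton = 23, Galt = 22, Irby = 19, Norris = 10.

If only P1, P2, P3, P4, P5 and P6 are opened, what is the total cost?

Total cost: 1452

Each neighborhood is assigned to its cheapest site among the open ones.
{P1, P2, P3, P4, P5, P6}: Pell→P6 3·25=75, Milton→P3 5·19=95, Calder→P1 2·18=36, Tring→P1 2·11=22, Upton→P1 4·23=92, Galt→P1 4·22=88, Irby→P2 4·19=76, Norris→P1 6·10=60. Service 544; fixed 908; total 1452.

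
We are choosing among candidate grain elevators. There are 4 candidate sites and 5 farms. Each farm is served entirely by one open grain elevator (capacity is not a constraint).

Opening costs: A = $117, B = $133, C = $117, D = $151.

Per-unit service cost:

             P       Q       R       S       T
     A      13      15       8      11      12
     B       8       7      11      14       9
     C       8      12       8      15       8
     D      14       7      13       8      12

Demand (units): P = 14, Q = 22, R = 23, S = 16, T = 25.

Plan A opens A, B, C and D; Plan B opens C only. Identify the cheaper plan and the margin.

Plan A: {A, B, C, D}: P→B 8·14=112, Q→B 7·22=154, R→A 8·23=184, S→D 8·16=128, T→C 8·25=200. Service 778; fixed 518; total 1296.
Plan B: {C}: P→C 8·14=112, Q→C 12·22=264, R→C 8·23=184, S→C 15·16=240, T→C 8·25=200. Service 1000; fixed 117; total 1117.
Difference: |1296 − 1117| = 179.

Plan B is cheaper by 179.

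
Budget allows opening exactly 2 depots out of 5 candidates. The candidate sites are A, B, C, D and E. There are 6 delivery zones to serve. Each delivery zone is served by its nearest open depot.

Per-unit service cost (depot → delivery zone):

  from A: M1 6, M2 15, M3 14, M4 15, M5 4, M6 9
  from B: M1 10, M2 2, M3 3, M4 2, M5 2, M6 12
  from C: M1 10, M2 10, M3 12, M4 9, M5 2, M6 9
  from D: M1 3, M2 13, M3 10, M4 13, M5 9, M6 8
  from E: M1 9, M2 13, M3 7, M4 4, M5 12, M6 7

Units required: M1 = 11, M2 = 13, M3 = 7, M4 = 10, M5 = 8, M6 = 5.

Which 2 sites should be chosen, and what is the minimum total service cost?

With exactly 2 open, each delivery zone uses its cheapest among the chosen.
{B, D}: M1→D 3·11=33, M2→B 2·13=26, M3→B 3·7=21, M4→B 2·10=20, M5→B 2·8=16, M6→D 8·5=40. Service cost 156.
{A, B}: service cost 194
{B, E}: service cost 217
Among all 10 size-2 choices, {B, D} is lowest.

Choose B and D; total service cost 156.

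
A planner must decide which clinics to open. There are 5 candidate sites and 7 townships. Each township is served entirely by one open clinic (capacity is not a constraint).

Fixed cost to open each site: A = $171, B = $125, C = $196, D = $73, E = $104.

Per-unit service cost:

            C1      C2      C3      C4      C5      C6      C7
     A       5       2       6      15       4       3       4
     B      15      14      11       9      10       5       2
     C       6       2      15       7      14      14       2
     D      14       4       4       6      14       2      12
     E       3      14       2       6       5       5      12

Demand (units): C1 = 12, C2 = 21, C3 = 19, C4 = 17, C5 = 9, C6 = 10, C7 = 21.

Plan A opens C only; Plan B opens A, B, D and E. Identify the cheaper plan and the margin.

Plan A: {C}: C1→C 6·12=72, C2→C 2·21=42, C3→C 15·19=285, C4→C 7·17=119, C5→C 14·9=126, C6→C 14·10=140, C7→C 2·21=42. Service 826; fixed 196; total 1022.
Plan B: {A, B, D, E}: C1→E 3·12=36, C2→A 2·21=42, C3→E 2·19=38, C4→D 6·17=102, C5→A 4·9=36, C6→D 2·10=20, C7→B 2·21=42. Service 316; fixed 473; total 789.
Difference: |1022 − 789| = 233.

Plan B is cheaper by 233.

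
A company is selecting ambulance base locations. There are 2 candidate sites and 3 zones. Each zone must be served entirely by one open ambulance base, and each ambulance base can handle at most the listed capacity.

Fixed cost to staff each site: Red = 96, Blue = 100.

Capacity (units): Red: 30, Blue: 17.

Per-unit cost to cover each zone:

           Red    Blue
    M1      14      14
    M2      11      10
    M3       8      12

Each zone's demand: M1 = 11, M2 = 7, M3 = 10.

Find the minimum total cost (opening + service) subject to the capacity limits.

Minimum total cost: 407

Open {Red}: M1→Red 14·11=154, M2→Red 11·7=77, M3→Red 8·10=80.
Loads: Red carries 28/30. Service 311; fixed 96; total 407.
Next best feasible plan costs 500.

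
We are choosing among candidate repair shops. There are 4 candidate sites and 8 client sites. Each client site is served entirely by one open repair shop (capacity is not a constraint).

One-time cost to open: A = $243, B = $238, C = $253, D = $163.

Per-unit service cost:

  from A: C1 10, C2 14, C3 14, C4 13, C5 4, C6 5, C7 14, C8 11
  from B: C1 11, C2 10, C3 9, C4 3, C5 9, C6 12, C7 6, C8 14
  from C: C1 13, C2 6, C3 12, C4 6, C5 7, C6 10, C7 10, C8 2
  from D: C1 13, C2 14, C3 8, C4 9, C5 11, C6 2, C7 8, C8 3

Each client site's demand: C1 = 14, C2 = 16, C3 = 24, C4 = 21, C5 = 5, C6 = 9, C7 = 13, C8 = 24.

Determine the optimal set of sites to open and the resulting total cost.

Open B and D; minimum total cost 1183.

For any fixed open set, each client site goes to its cheapest open site; total = fixed + service.
{B, D}: C1→B 11·14=154, C2→B 10·16=160, C3→D 8·24=192, C4→B 3·21=63, C5→B 9·5=45, C6→D 2·9=18, C7→B 6·13=78, C8→D 3·24=72. Service 782; fixed 401; total 1183.
{D}: service 1036 + fixed 163 = 1199
{C, D}: C1→C 13·14=182, C2→C 6·16=96, C3→D 8·24=192, C4→C 6·21=126, C5→C 7·5=35, C6→D 2·9=18, C7→D 8·13=104, C8→C 2·24=48. Service 801; fixed 416; total 1217.
{A, B, C, D}: C1→A 10·14=140, C2→C 6·16=96, C3→D 8·24=192, C4→B 3·21=63, C5→A 4·5=20, C6→D 2·9=18, C7→B 6·13=78, C8→C 2·24=48. Service 655; fixed 897; total 1552.
No other subset beats 1183.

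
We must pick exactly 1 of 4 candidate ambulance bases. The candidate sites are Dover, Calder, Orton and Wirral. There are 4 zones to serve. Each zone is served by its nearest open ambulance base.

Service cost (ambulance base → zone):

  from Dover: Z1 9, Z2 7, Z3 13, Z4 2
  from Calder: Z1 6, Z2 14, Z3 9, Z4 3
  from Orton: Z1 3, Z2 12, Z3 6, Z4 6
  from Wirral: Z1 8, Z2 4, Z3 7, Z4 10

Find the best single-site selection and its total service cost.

With exactly 1 open, each zone uses its cheapest among the chosen.
{Orton}: Z1→Orton 3, Z2→Orton 12, Z3→Orton 6, Z4→Orton 6. Service cost 27.
{Wirral}: service cost 29
{Dover}: service cost 31
Among all 4 size-1 choices, {Orton} is lowest.

Choose Orton only; total service cost 27.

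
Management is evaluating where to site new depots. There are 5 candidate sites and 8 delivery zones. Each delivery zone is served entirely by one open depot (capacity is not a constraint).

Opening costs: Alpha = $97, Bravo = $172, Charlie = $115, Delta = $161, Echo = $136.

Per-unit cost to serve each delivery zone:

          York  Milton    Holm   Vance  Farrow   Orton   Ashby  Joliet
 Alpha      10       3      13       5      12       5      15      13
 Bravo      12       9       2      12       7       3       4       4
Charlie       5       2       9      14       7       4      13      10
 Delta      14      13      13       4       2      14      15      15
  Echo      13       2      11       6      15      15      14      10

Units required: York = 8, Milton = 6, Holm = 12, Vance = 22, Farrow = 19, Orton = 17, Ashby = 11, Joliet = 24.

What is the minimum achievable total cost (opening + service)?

For any fixed open set, each delivery zone goes to its cheapest open site; total = fixed + service.
{Bravo, Delta}: York→Bravo 12·8=96, Milton→Bravo 9·6=54, Holm→Bravo 2·12=24, Vance→Delta 4·22=88, Farrow→Delta 2·19=38, Orton→Bravo 3·17=51, Ashby→Bravo 4·11=44, Joliet→Bravo 4·24=96. Service 491; fixed 333; total 824.
{Alpha, Bravo}: York→Alpha 10·8=80, Milton→Alpha 3·6=18, Holm→Bravo 2·12=24, Vance→Alpha 5·22=110, Farrow→Bravo 7·19=133, Orton→Bravo 3·17=51, Ashby→Bravo 4·11=44, Joliet→Bravo 4·24=96. Service 556; fixed 269; total 825.
{Bravo, Charlie, Delta}: service 393 + fixed 448 = 841
{Alpha, Bravo, Charlie, Delta, Echo}: service 393 + fixed 681 = 1074
No other subset beats 824.

Minimum total cost: 824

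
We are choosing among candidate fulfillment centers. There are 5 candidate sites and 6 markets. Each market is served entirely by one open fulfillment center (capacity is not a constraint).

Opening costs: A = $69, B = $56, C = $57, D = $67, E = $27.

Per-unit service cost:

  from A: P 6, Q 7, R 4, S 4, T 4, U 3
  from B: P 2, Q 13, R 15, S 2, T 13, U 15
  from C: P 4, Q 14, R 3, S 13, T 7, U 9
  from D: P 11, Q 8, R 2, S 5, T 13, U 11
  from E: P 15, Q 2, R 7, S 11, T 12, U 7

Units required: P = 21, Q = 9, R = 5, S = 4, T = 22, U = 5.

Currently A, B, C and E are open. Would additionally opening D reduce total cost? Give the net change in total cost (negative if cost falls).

No — net change +62 (cost rises by 62).

Current service cost with {A, B, C, E}: 186.
Adding D: each market re-picks its cheapest; new service cost 181, saving 5.
Extra fixed cost: 67. Net change = 67 − 5 = 62.
(Totals: 395 → 457.)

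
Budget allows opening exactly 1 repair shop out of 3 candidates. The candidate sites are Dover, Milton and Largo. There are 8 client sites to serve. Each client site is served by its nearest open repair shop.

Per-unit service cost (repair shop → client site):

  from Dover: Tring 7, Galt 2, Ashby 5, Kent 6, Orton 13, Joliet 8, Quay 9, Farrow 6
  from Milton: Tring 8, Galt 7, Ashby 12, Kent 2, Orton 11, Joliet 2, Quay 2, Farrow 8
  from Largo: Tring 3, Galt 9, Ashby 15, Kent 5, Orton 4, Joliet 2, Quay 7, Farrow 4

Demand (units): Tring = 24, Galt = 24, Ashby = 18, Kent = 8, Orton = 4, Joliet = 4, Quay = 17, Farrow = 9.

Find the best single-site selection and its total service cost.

With exactly 1 open, each client site uses its cheapest among the chosen.
{Dover}: Tring→Dover 7·24=168, Galt→Dover 2·24=48, Ashby→Dover 5·18=90, Kent→Dover 6·8=48, Orton→Dover 13·4=52, Joliet→Dover 8·4=32, Quay→Dover 9·17=153, Farrow→Dover 6·9=54. Service cost 645.
{Milton}: service cost 750
{Largo}: service cost 777
Among all 3 size-1 choices, {Dover} is lowest.

Choose Dover only; total service cost 645.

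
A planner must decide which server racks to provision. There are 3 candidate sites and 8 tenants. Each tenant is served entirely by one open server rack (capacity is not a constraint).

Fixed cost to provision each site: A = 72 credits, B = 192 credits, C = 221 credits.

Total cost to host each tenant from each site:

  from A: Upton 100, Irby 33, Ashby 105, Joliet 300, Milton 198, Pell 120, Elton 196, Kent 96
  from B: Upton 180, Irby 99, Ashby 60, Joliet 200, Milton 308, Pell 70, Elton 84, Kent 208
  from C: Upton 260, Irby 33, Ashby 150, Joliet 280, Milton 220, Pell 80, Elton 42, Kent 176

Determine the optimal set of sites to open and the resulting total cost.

Open A and B; minimum total cost 1105.

For any fixed open set, each tenant goes to its cheapest open site; total = fixed + service.
{A, B}: Upton→A 100, Irby→A 33, Ashby→B 60, Joliet→B 200, Milton→A 198, Pell→B 70, Elton→B 84, Kent→A 96. Service 841; fixed 264; total 1105.
{A}: service 1148 + fixed 72 = 1220
{A, C}: Upton→A 100, Irby→A 33, Ashby→A 105, Joliet→C 280, Milton→A 198, Pell→C 80, Elton→C 42, Kent→A 96. Service 934; fixed 293; total 1227.
{A, B, C}: service 799 + fixed 485 = 1284
(All 7 nonempty subsets were checked; A and B is lowest.)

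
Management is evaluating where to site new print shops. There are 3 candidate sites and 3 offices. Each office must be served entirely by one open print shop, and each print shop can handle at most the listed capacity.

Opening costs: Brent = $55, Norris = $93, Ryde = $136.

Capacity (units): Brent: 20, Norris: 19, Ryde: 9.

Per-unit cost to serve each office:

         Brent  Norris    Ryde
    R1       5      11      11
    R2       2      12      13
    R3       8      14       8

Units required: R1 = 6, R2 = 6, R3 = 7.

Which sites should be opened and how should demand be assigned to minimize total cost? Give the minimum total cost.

Minimum total cost: 153

Open {Brent}: R1→Brent 5·6=30, R2→Brent 2·6=12, R3→Brent 8·7=56.
Loads: Brent carries 19/20. Service 98; fixed 55; total 153.
Next best feasible plan costs 246.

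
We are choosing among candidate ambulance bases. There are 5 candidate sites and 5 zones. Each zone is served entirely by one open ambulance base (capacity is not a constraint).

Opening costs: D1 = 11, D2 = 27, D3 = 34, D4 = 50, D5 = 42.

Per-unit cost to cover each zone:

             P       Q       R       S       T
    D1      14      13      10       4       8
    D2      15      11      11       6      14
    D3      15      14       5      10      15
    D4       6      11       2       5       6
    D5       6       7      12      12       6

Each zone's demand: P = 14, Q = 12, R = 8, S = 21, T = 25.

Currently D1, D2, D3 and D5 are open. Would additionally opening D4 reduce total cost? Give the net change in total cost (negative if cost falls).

No — net change +26 (cost rises by 26).

Current service cost with {D1, D2, D3, D5}: 442.
Adding D4: each zone re-picks its cheapest; new service cost 418, saving 24.
Extra fixed cost: 50. Net change = 50 − 24 = 26.
(Totals: 556 → 582.)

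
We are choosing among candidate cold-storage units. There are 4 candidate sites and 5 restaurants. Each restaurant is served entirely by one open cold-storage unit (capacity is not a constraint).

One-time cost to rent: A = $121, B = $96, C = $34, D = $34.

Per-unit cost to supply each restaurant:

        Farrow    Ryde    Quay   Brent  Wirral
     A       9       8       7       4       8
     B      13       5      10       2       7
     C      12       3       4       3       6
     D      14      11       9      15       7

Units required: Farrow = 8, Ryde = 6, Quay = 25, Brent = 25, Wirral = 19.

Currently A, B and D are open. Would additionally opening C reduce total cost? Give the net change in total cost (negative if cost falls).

Current service cost with {A, B, D}: 460.
Adding C: each restaurant re-picks its cheapest; new service cost 354, saving 106.
Extra fixed cost: 34. Net change = 34 − 106 = -72.
(Totals: 711 → 639.)

Yes — net change −72 (cost falls by 72).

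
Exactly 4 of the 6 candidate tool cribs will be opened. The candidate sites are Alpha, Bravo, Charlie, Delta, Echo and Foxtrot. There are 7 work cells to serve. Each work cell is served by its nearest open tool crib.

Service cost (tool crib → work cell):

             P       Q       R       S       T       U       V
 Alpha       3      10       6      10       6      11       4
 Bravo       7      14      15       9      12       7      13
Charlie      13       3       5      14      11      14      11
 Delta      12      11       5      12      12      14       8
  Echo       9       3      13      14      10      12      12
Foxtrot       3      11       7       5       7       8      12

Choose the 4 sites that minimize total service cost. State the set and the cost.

With exactly 4 open, each work cell uses its cheapest among the chosen.
{Alpha, Bravo, Charlie, Foxtrot}: P→Alpha 3, Q→Charlie 3, R→Charlie 5, S→Foxtrot 5, T→Alpha 6, U→Bravo 7, V→Alpha 4. Service cost 33.
{Alpha, Bravo, Echo, Foxtrot}: service cost 34
{Alpha, Charlie, Delta, Foxtrot}: service cost 34
Among all 15 size-4 choices, {Alpha, Bravo, Charlie, Foxtrot} is lowest.

Choose Alpha, Bravo, Charlie and Foxtrot; total service cost 33.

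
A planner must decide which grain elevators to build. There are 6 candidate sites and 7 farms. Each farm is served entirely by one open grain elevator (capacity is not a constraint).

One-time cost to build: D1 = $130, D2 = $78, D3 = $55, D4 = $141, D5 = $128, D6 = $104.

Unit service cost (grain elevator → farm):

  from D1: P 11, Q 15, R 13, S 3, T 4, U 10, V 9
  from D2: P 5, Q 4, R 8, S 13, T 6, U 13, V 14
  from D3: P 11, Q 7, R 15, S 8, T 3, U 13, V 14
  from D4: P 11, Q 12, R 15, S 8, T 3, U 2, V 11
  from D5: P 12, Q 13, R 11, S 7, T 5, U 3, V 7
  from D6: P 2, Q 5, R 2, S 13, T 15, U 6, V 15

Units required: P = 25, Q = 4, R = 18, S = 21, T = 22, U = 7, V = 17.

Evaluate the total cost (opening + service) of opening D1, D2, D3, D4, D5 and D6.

Each farm is assigned to its cheapest site among the open ones.
{D1, D2, D3, D4, D5, D6}: P→D6 2·25=50, Q→D2 4·4=16, R→D6 2·18=36, S→D1 3·21=63, T→D3 3·22=66, U→D4 2·7=14, V→D5 7·17=119. Service 364; fixed 636; total 1000.

Total cost: 1000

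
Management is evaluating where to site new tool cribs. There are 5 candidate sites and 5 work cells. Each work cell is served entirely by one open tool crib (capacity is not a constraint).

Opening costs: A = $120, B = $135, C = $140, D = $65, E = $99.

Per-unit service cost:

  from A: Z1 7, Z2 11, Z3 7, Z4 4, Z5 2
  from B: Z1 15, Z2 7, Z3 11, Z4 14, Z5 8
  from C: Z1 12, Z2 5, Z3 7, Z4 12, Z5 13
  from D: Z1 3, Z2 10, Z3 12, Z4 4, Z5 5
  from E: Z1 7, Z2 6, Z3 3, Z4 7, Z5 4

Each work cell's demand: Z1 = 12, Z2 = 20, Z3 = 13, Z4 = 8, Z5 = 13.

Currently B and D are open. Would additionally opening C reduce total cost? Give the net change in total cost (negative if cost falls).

No — net change +48 (cost rises by 48).

Current service cost with {B, D}: 416.
Adding C: each work cell re-picks its cheapest; new service cost 324, saving 92.
Extra fixed cost: 140. Net change = 140 − 92 = 48.
(Totals: 616 → 664.)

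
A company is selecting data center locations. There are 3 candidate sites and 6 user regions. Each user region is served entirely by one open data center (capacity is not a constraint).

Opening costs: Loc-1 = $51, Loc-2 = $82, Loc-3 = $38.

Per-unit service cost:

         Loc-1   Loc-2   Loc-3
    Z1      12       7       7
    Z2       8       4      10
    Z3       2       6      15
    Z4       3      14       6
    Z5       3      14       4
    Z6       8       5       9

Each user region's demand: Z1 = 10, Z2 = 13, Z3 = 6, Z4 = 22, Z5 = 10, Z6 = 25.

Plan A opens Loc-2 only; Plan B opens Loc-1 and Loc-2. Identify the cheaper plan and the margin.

Plan B is cheaper by 325.

Plan A: {Loc-2}: Z1→Loc-2 7·10=70, Z2→Loc-2 4·13=52, Z3→Loc-2 6·6=36, Z4→Loc-2 14·22=308, Z5→Loc-2 14·10=140, Z6→Loc-2 5·25=125. Service 731; fixed 82; total 813.
Plan B: {Loc-1, Loc-2}: Z1→Loc-2 7·10=70, Z2→Loc-2 4·13=52, Z3→Loc-1 2·6=12, Z4→Loc-1 3·22=66, Z5→Loc-1 3·10=30, Z6→Loc-2 5·25=125. Service 355; fixed 133; total 488.
Difference: |813 − 488| = 325.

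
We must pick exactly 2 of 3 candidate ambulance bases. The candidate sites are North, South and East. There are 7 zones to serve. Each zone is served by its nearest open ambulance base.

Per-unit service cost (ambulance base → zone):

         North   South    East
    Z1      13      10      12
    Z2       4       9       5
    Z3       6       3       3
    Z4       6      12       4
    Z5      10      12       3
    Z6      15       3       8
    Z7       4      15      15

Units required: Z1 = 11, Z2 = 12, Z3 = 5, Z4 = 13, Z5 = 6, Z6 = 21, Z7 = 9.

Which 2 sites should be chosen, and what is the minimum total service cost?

Choose North and South; total service cost 410.

With exactly 2 open, each zone uses its cheapest among the chosen.
{North, South}: Z1→South 10·11=110, Z2→North 4·12=48, Z3→South 3·5=15, Z4→North 6·13=78, Z5→North 10·6=60, Z6→South 3·21=63, Z7→North 4·9=36. Service cost 410.
{South, East}: service cost 453
{North, East}: service cost 469
Among all 3 size-2 choices, {North, South} is lowest.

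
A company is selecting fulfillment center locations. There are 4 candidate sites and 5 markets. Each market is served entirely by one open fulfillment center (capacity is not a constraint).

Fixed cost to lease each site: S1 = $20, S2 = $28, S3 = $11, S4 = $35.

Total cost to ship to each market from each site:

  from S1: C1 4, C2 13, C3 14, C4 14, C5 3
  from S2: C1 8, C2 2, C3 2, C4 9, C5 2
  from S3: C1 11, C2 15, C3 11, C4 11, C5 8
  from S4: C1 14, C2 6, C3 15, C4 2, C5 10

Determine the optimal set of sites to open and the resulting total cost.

For any fixed open set, each market goes to its cheapest open site; total = fixed + service.
{S2}: C1→S2 8, C2→S2 2, C3→S2 2, C4→S2 9, C5→S2 2. Service 23; fixed 28; total 51.
{S2, S3}: service 23 + fixed 39 = 62
{S1, S2}: C1→S1 4, C2→S2 2, C3→S2 2, C4→S2 9, C5→S2 2. Service 19; fixed 48; total 67.
{S1, S2, S3, S4}: service 12 + fixed 94 = 106
No other subset beats 51.

Open S2 only; minimum total cost 51.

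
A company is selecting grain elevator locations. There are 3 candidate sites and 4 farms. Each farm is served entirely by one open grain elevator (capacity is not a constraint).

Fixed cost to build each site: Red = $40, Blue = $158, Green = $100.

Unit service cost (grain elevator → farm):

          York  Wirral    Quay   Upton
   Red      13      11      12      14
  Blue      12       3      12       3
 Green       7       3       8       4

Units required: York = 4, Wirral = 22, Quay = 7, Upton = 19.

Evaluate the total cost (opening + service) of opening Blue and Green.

Total cost: 465

Each farm is assigned to its cheapest site among the open ones.
{Blue, Green}: York→Green 7·4=28, Wirral→Blue 3·22=66, Quay→Green 8·7=56, Upton→Blue 3·19=57. Service 207; fixed 258; total 465.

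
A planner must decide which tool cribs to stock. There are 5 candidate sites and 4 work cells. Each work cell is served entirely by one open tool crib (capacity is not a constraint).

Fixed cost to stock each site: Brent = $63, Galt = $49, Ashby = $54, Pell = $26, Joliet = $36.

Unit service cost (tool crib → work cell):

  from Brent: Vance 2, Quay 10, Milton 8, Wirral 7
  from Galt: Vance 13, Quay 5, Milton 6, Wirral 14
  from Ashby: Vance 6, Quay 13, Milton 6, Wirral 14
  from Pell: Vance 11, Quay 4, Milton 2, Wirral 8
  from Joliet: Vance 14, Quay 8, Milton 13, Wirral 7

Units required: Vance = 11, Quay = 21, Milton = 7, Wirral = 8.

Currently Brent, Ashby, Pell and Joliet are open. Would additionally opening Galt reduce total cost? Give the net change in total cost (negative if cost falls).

Current service cost with {Brent, Ashby, Pell, Joliet}: 176.
Adding Galt: each work cell re-picks its cheapest; new service cost 176, saving 0.
Extra fixed cost: 49. Net change = 49 − 0 = 49.
(Totals: 355 → 404.)

No — net change +49 (cost rises by 49).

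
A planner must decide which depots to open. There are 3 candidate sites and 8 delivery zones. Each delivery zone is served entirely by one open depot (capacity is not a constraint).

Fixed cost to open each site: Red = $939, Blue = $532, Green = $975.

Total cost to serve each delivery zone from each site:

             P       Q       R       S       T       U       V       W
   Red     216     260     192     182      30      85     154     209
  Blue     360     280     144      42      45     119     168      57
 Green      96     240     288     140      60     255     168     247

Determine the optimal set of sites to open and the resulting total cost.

For any fixed open set, each delivery zone goes to its cheapest open site; total = fixed + service.
{Blue}: P→Blue 360, Q→Blue 280, R→Blue 144, S→Blue 42, T→Blue 45, U→Blue 119, V→Blue 168, W→Blue 57. Service 1215; fixed 532; total 1747.
{Red}: service 1328 + fixed 939 = 2267
{Blue, Green}: service 911 + fixed 1507 = 2418
{Red, Blue, Green}: service 848 + fixed 2446 = 3294
(All 7 nonempty subsets were checked; Blue only is lowest.)

Open Blue only; minimum total cost 1747.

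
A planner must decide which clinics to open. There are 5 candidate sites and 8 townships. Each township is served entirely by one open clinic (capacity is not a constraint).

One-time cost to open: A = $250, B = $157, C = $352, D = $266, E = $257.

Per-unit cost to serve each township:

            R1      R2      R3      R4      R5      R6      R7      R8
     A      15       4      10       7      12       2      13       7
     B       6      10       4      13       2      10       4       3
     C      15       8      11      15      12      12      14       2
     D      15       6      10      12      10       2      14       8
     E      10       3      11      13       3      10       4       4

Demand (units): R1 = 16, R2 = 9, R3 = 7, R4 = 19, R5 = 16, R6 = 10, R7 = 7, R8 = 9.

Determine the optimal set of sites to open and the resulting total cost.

For any fixed open set, each township goes to its cheapest open site; total = fixed + service.
{B}: R1→B 6·16=96, R2→B 10·9=90, R3→B 4·7=28, R4→B 13·19=247, R5→B 2·16=32, R6→B 10·10=100, R7→B 4·7=28, R8→B 3·9=27. Service 648; fixed 157; total 805.
{A, B}: service 400 + fixed 407 = 807
{B, D}: R1→B 6·16=96, R2→D 6·9=54, R3→B 4·7=28, R4→D 12·19=228, R5→B 2·16=32, R6→D 2·10=20, R7→B 4·7=28, R8→B 3·9=27. Service 513; fixed 423; total 936.
{A, B, C, D, E}: R1→B 6·16=96, R2→E 3·9=27, R3→B 4·7=28, R4→A 7·19=133, R5→B 2·16=32, R6→A 2·10=20, R7→B 4·7=28, R8→C 2·9=18. Service 382; fixed 1282; total 1664.
No other subset beats 805.

Open B only; minimum total cost 805.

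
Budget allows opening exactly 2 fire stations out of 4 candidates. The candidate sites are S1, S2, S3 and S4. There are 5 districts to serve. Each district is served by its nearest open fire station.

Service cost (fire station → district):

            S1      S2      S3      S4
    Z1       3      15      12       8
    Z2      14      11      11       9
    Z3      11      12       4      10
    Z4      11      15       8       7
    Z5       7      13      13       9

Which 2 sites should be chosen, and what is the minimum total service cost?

Choose S1 and S3; total service cost 33.

With exactly 2 open, each district uses its cheapest among the chosen.
{S1, S3}: Z1→S1 3, Z2→S3 11, Z3→S3 4, Z4→S3 8, Z5→S1 7. Service cost 33.
{S1, S4}: service cost 36
{S3, S4}: service cost 37
Among all 6 size-2 choices, {S1, S3} is lowest.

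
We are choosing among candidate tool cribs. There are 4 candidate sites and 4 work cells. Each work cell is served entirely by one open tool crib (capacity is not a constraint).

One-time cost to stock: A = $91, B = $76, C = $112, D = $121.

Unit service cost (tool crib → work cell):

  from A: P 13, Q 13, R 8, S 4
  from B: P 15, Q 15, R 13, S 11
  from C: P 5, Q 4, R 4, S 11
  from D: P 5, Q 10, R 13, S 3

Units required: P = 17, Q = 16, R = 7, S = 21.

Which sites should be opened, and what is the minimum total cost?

For any fixed open set, each work cell goes to its cheapest open site; total = fixed + service.
{A, C}: P→C 5·17=85, Q→C 4·16=64, R→C 4·7=28, S→A 4·21=84. Service 261; fixed 203; total 464.
{C, D}: service 240 + fixed 233 = 473
{C}: P→C 5·17=85, Q→C 4·16=64, R→C 4·7=28, S→C 11·21=231. Service 408; fixed 112; total 520.
{A, B, C, D}: service 240 + fixed 400 = 640
No other subset beats 464.

Open A and C; minimum total cost 464.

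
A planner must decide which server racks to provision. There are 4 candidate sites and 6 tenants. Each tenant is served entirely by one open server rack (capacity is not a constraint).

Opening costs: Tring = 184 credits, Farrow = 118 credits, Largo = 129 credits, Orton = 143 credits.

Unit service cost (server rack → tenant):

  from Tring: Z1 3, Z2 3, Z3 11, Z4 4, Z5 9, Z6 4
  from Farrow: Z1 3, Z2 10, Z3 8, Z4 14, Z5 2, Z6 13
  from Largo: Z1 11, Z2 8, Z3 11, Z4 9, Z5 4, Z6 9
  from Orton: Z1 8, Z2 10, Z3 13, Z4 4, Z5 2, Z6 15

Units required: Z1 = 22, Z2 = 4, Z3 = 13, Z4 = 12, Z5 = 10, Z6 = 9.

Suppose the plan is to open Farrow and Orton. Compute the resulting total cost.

Each tenant is assigned to its cheapest site among the open ones.
{Farrow, Orton}: Z1→Farrow 3·22=66, Z2→Farrow 10·4=40, Z3→Farrow 8·13=104, Z4→Orton 4·12=48, Z5→Farrow 2·10=20, Z6→Farrow 13·9=117. Service 395; fixed 261; total 656.

Total cost: 656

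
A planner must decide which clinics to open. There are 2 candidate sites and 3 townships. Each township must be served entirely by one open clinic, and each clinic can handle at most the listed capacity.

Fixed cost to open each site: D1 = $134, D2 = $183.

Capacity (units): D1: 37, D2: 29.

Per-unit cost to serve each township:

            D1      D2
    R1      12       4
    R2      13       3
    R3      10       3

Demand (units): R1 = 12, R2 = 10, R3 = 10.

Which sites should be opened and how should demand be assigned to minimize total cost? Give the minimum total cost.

Minimum total cost: 495

Open {D1, D2}: R1→D2 4·12=48, R2→D2 3·10=30, R3→D1 10·10=100.
Loads: D1 carries 10/37, D2 carries 22/29. Service 178; fixed 317; total 495.
Next best feasible plan costs 508.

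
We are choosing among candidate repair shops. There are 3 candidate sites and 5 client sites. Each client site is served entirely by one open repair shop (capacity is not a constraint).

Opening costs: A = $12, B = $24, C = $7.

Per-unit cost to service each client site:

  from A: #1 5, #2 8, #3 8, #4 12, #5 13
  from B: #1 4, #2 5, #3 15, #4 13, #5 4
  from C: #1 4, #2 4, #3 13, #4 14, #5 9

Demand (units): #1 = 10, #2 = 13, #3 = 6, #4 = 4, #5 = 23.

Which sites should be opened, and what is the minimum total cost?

For any fixed open set, each client site goes to its cheapest open site; total = fixed + service.
{A, B, C}: #1→B 4·10=40, #2→C 4·13=52, #3→A 8·6=48, #4→A 12·4=48, #5→B 4·23=92. Service 280; fixed 43; total 323.
{A, B}: service 293 + fixed 36 = 329
{B, C}: service 314 + fixed 31 = 345
{C}: #1→C 4·10=40, #2→C 4·13=52, #3→C 13·6=78, #4→C 14·4=56, #5→C 9·23=207. Service 433; fixed 7; total 440.
(All 7 nonempty subsets were checked; A, B and C is lowest.)

Open A, B and C; minimum total cost 323.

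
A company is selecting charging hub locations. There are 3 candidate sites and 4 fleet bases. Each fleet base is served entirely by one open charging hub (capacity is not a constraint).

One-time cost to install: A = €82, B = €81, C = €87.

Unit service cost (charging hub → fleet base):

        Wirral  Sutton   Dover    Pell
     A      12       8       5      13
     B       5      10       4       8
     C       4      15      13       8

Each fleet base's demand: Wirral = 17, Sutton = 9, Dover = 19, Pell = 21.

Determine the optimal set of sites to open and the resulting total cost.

Open B only; minimum total cost 500.

For any fixed open set, each fleet base goes to its cheapest open site; total = fixed + service.
{B}: Wirral→B 5·17=85, Sutton→B 10·9=90, Dover→B 4·19=76, Pell→B 8·21=168. Service 419; fixed 81; total 500.
{A, B}: service 401 + fixed 163 = 564
{B, C}: Wirral→C 4·17=68, Sutton→B 10·9=90, Dover→B 4·19=76, Pell→B 8·21=168. Service 402; fixed 168; total 570.
{A, B, C}: service 384 + fixed 250 = 634
(All 7 nonempty subsets were checked; B only is lowest.)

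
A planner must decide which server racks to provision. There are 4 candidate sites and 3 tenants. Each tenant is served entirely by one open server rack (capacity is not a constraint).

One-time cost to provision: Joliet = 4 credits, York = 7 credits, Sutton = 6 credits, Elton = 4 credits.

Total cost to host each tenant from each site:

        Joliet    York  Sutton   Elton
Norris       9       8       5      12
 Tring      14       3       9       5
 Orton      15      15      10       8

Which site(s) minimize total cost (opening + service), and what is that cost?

Open Sutton and Elton; minimum total cost 28.

For any fixed open set, each tenant goes to its cheapest open site; total = fixed + service.
{Sutton, Elton}: Norris→Sutton 5, Tring→Elton 5, Orton→Elton 8. Service 18; fixed 10; total 28.
{Elton}: Norris→Elton 12, Tring→Elton 5, Orton→Elton 8. Service 25; fixed 4; total 29.
{Joliet, Elton}: Norris→Joliet 9, Tring→Elton 5, Orton→Elton 8. Service 22; fixed 8; total 30.
{Joliet, York, Sutton, Elton}: service 16 + fixed 21 = 37
No other subset beats 28.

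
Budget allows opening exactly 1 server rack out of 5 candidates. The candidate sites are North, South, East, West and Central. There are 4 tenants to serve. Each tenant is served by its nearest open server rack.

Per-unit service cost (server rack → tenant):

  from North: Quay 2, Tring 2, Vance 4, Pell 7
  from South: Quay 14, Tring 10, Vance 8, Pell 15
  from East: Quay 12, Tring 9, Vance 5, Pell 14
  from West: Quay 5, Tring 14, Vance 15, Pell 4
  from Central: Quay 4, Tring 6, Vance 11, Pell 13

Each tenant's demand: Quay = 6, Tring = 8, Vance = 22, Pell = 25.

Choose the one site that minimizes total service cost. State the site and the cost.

Choose North only; total service cost 291.

With exactly 1 open, each tenant uses its cheapest among the chosen.
{North}: Quay→North 2·6=12, Tring→North 2·8=16, Vance→North 4·22=88, Pell→North 7·25=175. Service cost 291.
{West}: service cost 572
{East}: service cost 604
Among all 5 size-1 choices, {North} is lowest.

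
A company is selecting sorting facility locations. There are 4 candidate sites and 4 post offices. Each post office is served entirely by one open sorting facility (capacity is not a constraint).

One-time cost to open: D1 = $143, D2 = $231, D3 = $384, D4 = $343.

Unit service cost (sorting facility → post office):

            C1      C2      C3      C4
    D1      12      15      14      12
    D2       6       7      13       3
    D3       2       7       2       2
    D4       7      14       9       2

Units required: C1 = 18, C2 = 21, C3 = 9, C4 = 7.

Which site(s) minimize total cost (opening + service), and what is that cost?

Open D3 only; minimum total cost 599.

For any fixed open set, each post office goes to its cheapest open site; total = fixed + service.
{D3}: C1→D3 2·18=36, C2→D3 7·21=147, C3→D3 2·9=18, C4→D3 2·7=14. Service 215; fixed 384; total 599.
{D2}: service 393 + fixed 231 = 624
{D1, D3}: service 215 + fixed 527 = 742
{D1, D2, D3, D4}: service 215 + fixed 1101 = 1316
No other subset beats 599.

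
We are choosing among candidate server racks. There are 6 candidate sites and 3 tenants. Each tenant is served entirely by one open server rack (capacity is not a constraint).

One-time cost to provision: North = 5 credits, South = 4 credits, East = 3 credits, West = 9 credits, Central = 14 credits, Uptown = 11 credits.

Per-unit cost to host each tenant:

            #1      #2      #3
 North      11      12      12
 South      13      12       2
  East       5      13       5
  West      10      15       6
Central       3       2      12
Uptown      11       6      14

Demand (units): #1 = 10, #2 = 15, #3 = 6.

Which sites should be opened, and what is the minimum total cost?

For any fixed open set, each tenant goes to its cheapest open site; total = fixed + service.
{South, Central}: #1→Central 3·10=30, #2→Central 2·15=30, #3→South 2·6=12. Service 72; fixed 18; total 90.
{South, East, Central}: service 72 + fixed 21 = 93
{North, South, Central}: service 72 + fixed 23 = 95
{North, South, East, West, Central, Uptown}: #1→Central 3·10=30, #2→Central 2·15=30, #3→South 2·6=12. Service 72; fixed 46; total 118.
No other subset beats 90.

Open South and Central; minimum total cost 90.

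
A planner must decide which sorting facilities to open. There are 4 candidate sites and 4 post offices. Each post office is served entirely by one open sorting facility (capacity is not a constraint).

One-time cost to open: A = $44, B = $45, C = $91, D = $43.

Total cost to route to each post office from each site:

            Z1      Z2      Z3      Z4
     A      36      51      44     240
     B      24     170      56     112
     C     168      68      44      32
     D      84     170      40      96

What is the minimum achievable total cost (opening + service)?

For any fixed open set, each post office goes to its cheapest open site; total = fixed + service.
{A, C}: Z1→A 36, Z2→A 51, Z3→A 44, Z4→C 32. Service 163; fixed 135; total 298.
{B, C}: service 168 + fixed 136 = 304
{A, D}: service 223 + fixed 87 = 310
{A, B, C, D}: service 147 + fixed 223 = 370
No other subset beats 298.

Minimum total cost: 298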